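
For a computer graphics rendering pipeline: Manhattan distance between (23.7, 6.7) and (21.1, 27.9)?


|23.7-21.1| + |6.7-27.9| = 2.6 + 21.2 = 23.8

23.8


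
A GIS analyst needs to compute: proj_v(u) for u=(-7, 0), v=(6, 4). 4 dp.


u.v = -42, |v| = sqrt(52) = 7.2111
Scalar projection = u.v / |v| = -42 / sqrt(52) = -5.8244

-5.8244


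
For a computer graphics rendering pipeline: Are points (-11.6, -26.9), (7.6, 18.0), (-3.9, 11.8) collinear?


Cross product: (7.6-(-11.6))*(11.8-(-26.9)) - (18-(-26.9))*((-3.9)-(-11.6))
= 397.31

No, not collinear


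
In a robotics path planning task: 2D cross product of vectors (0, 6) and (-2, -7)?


u x v = u_x*v_y - u_y*v_x = 0*(-7) - 6*(-2)
= 0 - (-12) = 12

12


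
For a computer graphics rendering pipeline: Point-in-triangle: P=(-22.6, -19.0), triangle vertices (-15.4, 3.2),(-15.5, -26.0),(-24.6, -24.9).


Cross products: AB x AP = -208.02, BC x BP = -55.89, CA x CP = -1.92
All same sign? yes

Yes, inside


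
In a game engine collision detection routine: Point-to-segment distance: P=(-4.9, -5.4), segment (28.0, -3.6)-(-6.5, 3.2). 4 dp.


Project P onto AB: t = 0.9081 (clamped to [0,1])
Closest point on segment: (-3.3282, 2.5748)
Distance: 8.1283

8.1283


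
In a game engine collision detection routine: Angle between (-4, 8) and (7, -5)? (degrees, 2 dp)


u.v = -68, |u| = sqrt(80) = 8.9443, |v| = sqrt(74) = 8.6023
cos(theta) = u.v/(|u||v|) = -68/sqrt(5920) = -0.883788
theta = acos(-0.883788) = 152.1 degrees

152.1 degrees


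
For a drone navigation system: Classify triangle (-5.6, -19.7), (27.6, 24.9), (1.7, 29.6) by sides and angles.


Side lengths squared: AB^2=3091.4, BC^2=692.9, CA^2=2483.78
Sorted: [692.9, 2483.78, 3091.4]
By sides: Scalene, By angles: Acute

Scalene, Acute


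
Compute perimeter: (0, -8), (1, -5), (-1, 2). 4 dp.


Sides: (0, -8)->(1, -5): sqrt(10) = 3.162278, (1, -5)->(-1, 2): sqrt(53) = 7.28011, (-1, 2)->(0, -8): sqrt(101) = 10.049876
Sum = 20.492264
Perimeter = 20.4923

20.4923


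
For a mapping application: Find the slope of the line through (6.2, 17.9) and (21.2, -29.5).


slope = (y2-y1)/(x2-x1) = ((-29.5)-17.9)/(21.2-6.2) = (-47.4)/15 = -3.16

-3.16


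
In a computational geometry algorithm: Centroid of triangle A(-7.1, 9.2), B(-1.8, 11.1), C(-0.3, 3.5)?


Centroid = ((x_A+x_B+x_C)/3, (y_A+y_B+y_C)/3)
= (((-7.1)+(-1.8)+(-0.3))/3, (9.2+11.1+3.5)/3)
= (-3.0667, 7.9333)

(-3.0667, 7.9333)


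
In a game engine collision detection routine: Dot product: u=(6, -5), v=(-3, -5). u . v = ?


u . v = u_x*v_x + u_y*v_y = 6*(-3) + (-5)*(-5)
= (-18) + 25 = 7

7


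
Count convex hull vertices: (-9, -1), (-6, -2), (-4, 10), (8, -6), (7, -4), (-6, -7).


Convex hull vertices (CCW): (-9, -1), (-6, -7), (8, -6), (7, -4), (-4, 10)
Count = 5

5


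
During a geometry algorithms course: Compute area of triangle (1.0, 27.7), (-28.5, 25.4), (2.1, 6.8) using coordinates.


Area = |x_A(y_B-y_C) + x_B(y_C-y_A) + x_C(y_A-y_B)|/2
= |18.6 + 595.65 + 4.83|/2
= 619.08/2 = 309.54

309.54


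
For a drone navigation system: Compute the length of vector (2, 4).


|u| = sqrt(2^2 + 4^2) = sqrt(20) = 4.4721

4.4721


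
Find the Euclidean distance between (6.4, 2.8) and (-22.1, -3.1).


dx=-28.5, dy=-5.9
d^2 = (-28.5)^2 + (-5.9)^2 = 847.06
d = sqrt(847.06) = 29.1043

29.1043


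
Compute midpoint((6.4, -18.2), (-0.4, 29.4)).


M = ((6.4+(-0.4))/2, ((-18.2)+29.4)/2)
= (3, 5.6)

(3, 5.6)


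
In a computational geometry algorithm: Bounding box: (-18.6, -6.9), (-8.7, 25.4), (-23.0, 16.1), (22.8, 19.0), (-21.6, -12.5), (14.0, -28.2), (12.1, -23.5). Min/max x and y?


x range: [-23, 22.8]
y range: [-28.2, 25.4]
Bounding box: (-23,-28.2) to (22.8,25.4)

(-23,-28.2) to (22.8,25.4)


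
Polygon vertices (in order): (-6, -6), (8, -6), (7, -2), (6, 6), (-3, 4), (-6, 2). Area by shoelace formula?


Shoelace sum: ((-6)*(-6) - 8*(-6)) + (8*(-2) - 7*(-6)) + (7*6 - 6*(-2)) + (6*4 - (-3)*6) + ((-3)*2 - (-6)*4) + ((-6)*(-6) - (-6)*2)
= 272
Area = |272|/2 = 136

136


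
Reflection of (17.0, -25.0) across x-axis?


Reflection over x-axis: (x,y) -> (x,-y)
(17, -25) -> (17, 25)

(17, 25)


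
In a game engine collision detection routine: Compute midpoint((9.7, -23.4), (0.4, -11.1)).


M = ((9.7+0.4)/2, ((-23.4)+(-11.1))/2)
= (5.05, -17.25)

(5.05, -17.25)


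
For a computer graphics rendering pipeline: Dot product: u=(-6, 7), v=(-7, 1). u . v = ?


u . v = u_x*v_x + u_y*v_y = (-6)*(-7) + 7*1
= 42 + 7 = 49

49


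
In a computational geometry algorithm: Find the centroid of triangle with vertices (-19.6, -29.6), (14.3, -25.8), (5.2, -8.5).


Centroid = ((x_A+x_B+x_C)/3, (y_A+y_B+y_C)/3)
= (((-19.6)+14.3+5.2)/3, ((-29.6)+(-25.8)+(-8.5))/3)
= (-0.0333, -21.3)

(-0.0333, -21.3)


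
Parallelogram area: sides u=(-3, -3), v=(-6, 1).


|u x v| = |(-3)*1 - (-3)*(-6)|
= |(-3) - 18| = 21

21


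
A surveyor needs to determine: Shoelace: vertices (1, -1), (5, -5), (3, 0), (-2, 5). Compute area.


Shoelace sum: (1*(-5) - 5*(-1)) + (5*0 - 3*(-5)) + (3*5 - (-2)*0) + ((-2)*(-1) - 1*5)
= 27
Area = |27|/2 = 13.5

13.5


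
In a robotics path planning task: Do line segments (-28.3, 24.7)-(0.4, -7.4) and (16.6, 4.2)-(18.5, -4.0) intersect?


Cross products: d1=-329.23, d2=-154.88, d3=852.94, d4=678.59
d1*d2 < 0 and d3*d4 < 0? no

No, they don't intersect


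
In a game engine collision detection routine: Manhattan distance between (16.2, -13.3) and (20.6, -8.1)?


|16.2-20.6| + |(-13.3)-(-8.1)| = 4.4 + 5.2 = 9.6

9.6


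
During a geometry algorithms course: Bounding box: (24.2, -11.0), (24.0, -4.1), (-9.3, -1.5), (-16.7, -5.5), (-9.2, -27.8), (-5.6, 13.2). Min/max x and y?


x range: [-16.7, 24.2]
y range: [-27.8, 13.2]
Bounding box: (-16.7,-27.8) to (24.2,13.2)

(-16.7,-27.8) to (24.2,13.2)


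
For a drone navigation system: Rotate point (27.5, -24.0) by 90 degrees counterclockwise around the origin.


90° CCW: (x,y) -> (-y, x)
(27.5,-24) -> (24, 27.5)

(24, 27.5)


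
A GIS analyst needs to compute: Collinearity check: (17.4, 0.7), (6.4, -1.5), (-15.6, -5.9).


Cross product: (6.4-17.4)*((-5.9)-0.7) - ((-1.5)-0.7)*((-15.6)-17.4)
= 0

Yes, collinear


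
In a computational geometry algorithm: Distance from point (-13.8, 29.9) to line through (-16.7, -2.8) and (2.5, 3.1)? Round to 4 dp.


|cross product| = 610.73
|line direction| = sqrt(403.45) = 20.0861
Distance = 610.73/sqrt(403.45) = 30.4057

30.4057


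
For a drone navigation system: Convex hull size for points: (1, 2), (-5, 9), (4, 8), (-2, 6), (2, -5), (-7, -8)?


Convex hull vertices (CCW): (-7, -8), (2, -5), (4, 8), (-5, 9)
Count = 4

4


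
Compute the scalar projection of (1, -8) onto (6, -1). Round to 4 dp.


u.v = 14, |v| = sqrt(37) = 6.0828
Scalar projection = u.v / |v| = 14 / sqrt(37) = 2.3016

2.3016


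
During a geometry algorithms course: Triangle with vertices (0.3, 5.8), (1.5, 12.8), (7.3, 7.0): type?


Side lengths squared: AB^2=50.44, BC^2=67.28, CA^2=50.44
Sorted: [50.44, 50.44, 67.28]
By sides: Isosceles, By angles: Acute

Isosceles, Acute


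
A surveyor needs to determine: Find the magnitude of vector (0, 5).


|u| = sqrt(0^2 + 5^2) = sqrt(25) = 5

5


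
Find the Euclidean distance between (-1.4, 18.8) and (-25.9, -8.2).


dx=-24.5, dy=-27
d^2 = (-24.5)^2 + (-27)^2 = 1329.25
d = sqrt(1329.25) = 36.4589

36.4589


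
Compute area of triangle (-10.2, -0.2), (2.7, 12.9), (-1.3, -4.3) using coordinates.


Area = |x_A(y_B-y_C) + x_B(y_C-y_A) + x_C(y_A-y_B)|/2
= |(-175.44) + (-11.07) + 17.03|/2
= 169.48/2 = 84.74

84.74


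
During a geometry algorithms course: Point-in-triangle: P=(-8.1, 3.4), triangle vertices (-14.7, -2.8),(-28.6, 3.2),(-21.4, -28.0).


Cross products: AB x AP = -125.78, BC x BP = 641.04, CA x CP = -124.78
All same sign? no

No, outside


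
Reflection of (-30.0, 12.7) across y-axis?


Reflection over y-axis: (x,y) -> (-x,y)
(-30, 12.7) -> (30, 12.7)

(30, 12.7)


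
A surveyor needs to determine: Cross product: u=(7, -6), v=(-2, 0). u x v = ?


u x v = u_x*v_y - u_y*v_x = 7*0 - (-6)*(-2)
= 0 - 12 = -12

-12


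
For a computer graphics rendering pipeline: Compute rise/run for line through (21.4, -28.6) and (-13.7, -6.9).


slope = (y2-y1)/(x2-x1) = ((-6.9)-(-28.6))/((-13.7)-21.4) = 21.7/(-35.1) = -0.6182

-0.6182


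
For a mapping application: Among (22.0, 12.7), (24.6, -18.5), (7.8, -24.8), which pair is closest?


d(P0,P1) = 31.3081, d(P0,P2) = 40.0985, d(P1,P2) = 17.9424
Closest: P1 and P2

Closest pair: (24.6, -18.5) and (7.8, -24.8), distance = 17.9424


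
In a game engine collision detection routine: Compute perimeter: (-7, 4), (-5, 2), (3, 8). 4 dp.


Sides: (-7, 4)->(-5, 2): sqrt(8) = 2.828427, (-5, 2)->(3, 8): sqrt(100) = 10, (3, 8)->(-7, 4): sqrt(116) = 10.77033
Sum = 23.598757
Perimeter = 23.5988

23.5988


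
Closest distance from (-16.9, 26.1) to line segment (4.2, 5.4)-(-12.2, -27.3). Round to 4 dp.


Project P onto AB: t = 0 (clamped to [0,1])
Closest point on segment: (4.2, 5.4)
Distance: 29.5584

29.5584


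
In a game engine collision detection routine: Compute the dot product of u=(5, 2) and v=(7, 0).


u . v = u_x*v_x + u_y*v_y = 5*7 + 2*0
= 35 + 0 = 35

35


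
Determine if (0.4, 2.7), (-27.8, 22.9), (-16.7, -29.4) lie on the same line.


Cross product: ((-27.8)-0.4)*((-29.4)-2.7) - (22.9-2.7)*((-16.7)-0.4)
= 1250.64

No, not collinear


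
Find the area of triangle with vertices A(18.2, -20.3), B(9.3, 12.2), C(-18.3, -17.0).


Area = |x_A(y_B-y_C) + x_B(y_C-y_A) + x_C(y_A-y_B)|/2
= |531.44 + 30.69 + 594.75|/2
= 1156.88/2 = 578.44

578.44


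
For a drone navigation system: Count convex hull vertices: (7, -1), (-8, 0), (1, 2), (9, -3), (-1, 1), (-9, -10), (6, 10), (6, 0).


Convex hull vertices (CCW): (-9, -10), (9, -3), (6, 10), (-8, 0)
Count = 4

4


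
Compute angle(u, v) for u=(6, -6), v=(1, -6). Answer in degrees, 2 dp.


u.v = 42, |u| = sqrt(72) = 8.4853, |v| = sqrt(37) = 6.0828
cos(theta) = u.v/(|u||v|) = 42/sqrt(2664) = 0.813733
theta = acos(0.813733) = 35.54 degrees

35.54 degrees


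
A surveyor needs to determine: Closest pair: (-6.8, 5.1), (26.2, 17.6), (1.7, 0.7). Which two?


d(P0,P1) = 35.2881, d(P0,P2) = 9.5713, d(P1,P2) = 29.7634
Closest: P0 and P2

Closest pair: (-6.8, 5.1) and (1.7, 0.7), distance = 9.5713


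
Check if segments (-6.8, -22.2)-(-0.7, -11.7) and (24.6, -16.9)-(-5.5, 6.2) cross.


Cross products: d1=884.87, d2=427.91, d3=-297.37, d4=159.59
d1*d2 < 0 and d3*d4 < 0? no

No, they don't intersect


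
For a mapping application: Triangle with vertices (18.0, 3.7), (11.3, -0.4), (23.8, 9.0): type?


Side lengths squared: AB^2=61.7, BC^2=244.61, CA^2=61.73
Sorted: [61.7, 61.73, 244.61]
By sides: Scalene, By angles: Obtuse

Scalene, Obtuse


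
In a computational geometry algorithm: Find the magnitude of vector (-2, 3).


|u| = sqrt((-2)^2 + 3^2) = sqrt(13) = 3.6056

3.6056


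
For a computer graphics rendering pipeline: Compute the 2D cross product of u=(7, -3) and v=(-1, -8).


u x v = u_x*v_y - u_y*v_x = 7*(-8) - (-3)*(-1)
= (-56) - 3 = -59

-59


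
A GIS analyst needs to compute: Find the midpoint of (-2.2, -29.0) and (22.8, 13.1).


M = (((-2.2)+22.8)/2, ((-29)+13.1)/2)
= (10.3, -7.95)

(10.3, -7.95)


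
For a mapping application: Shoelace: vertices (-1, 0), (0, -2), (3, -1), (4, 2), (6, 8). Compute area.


Shoelace sum: ((-1)*(-2) - 0*0) + (0*(-1) - 3*(-2)) + (3*2 - 4*(-1)) + (4*8 - 6*2) + (6*0 - (-1)*8)
= 46
Area = |46|/2 = 23

23


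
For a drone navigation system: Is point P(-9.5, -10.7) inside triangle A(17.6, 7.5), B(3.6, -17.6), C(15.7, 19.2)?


Cross products: AB x AP = -425.41, BC x BP = 565.57, CA x CP = -351.65
All same sign? no

No, outside


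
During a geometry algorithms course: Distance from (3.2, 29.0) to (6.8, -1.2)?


dx=3.6, dy=-30.2
d^2 = 3.6^2 + (-30.2)^2 = 925
d = sqrt(925) = 30.4138

30.4138


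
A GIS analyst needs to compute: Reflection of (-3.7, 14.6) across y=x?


Reflection over y=x: (x,y) -> (y,x)
(-3.7, 14.6) -> (14.6, -3.7)

(14.6, -3.7)


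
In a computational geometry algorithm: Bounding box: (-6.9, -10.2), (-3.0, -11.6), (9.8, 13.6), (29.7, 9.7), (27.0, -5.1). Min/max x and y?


x range: [-6.9, 29.7]
y range: [-11.6, 13.6]
Bounding box: (-6.9,-11.6) to (29.7,13.6)

(-6.9,-11.6) to (29.7,13.6)


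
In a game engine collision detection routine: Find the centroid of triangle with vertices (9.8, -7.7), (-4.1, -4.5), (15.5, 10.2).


Centroid = ((x_A+x_B+x_C)/3, (y_A+y_B+y_C)/3)
= ((9.8+(-4.1)+15.5)/3, ((-7.7)+(-4.5)+10.2)/3)
= (7.0667, -0.6667)

(7.0667, -0.6667)


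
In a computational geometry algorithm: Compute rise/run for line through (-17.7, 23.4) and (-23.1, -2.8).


slope = (y2-y1)/(x2-x1) = ((-2.8)-23.4)/((-23.1)-(-17.7)) = (-26.2)/(-5.4) = 4.8519

4.8519


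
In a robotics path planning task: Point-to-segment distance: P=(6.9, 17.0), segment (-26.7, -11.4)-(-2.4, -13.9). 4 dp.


Project P onto AB: t = 1 (clamped to [0,1])
Closest point on segment: (-2.4, -13.9)
Distance: 32.2692

32.2692


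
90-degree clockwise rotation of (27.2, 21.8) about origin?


90° CW: (x,y) -> (y, -x)
(27.2,21.8) -> (21.8, -27.2)

(21.8, -27.2)


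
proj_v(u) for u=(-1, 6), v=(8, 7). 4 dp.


u.v = 34, |v| = sqrt(113) = 10.6301
Scalar projection = u.v / |v| = 34 / sqrt(113) = 3.1985

3.1985


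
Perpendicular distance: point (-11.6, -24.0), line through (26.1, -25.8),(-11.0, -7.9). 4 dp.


|cross product| = 608.05
|line direction| = sqrt(1696.82) = 41.1925
Distance = 608.05/sqrt(1696.82) = 14.7612

14.7612


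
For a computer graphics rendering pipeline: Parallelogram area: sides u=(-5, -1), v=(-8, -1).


|u x v| = |(-5)*(-1) - (-1)*(-8)|
= |5 - 8| = 3

3


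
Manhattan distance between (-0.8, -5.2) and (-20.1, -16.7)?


|(-0.8)-(-20.1)| + |(-5.2)-(-16.7)| = 19.3 + 11.5 = 30.8

30.8


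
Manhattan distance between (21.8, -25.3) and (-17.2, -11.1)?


|21.8-(-17.2)| + |(-25.3)-(-11.1)| = 39 + 14.2 = 53.2

53.2


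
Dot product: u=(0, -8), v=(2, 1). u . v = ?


u . v = u_x*v_x + u_y*v_y = 0*2 + (-8)*1
= 0 + (-8) = -8

-8


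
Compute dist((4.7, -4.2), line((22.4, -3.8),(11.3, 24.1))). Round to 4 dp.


|cross product| = 498.27
|line direction| = sqrt(901.62) = 30.027
Distance = 498.27/sqrt(901.62) = 16.5941

16.5941


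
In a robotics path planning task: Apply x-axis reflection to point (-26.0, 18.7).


Reflection over x-axis: (x,y) -> (x,-y)
(-26, 18.7) -> (-26, -18.7)

(-26, -18.7)


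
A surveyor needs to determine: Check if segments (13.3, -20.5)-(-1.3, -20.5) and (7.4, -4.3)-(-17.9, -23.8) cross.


Cross products: d1=524.91, d2=240.21, d3=-236.52, d4=48.18
d1*d2 < 0 and d3*d4 < 0? no

No, they don't intersect


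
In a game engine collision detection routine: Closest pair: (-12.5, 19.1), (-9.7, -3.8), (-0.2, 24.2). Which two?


d(P0,P1) = 23.0705, d(P0,P2) = 13.3154, d(P1,P2) = 29.5677
Closest: P0 and P2

Closest pair: (-12.5, 19.1) and (-0.2, 24.2), distance = 13.3154


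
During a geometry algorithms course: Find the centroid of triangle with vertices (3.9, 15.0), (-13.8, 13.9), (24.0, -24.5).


Centroid = ((x_A+x_B+x_C)/3, (y_A+y_B+y_C)/3)
= ((3.9+(-13.8)+24)/3, (15+13.9+(-24.5))/3)
= (4.7, 1.4667)

(4.7, 1.4667)


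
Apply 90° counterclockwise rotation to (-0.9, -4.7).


90° CCW: (x,y) -> (-y, x)
(-0.9,-4.7) -> (4.7, -0.9)

(4.7, -0.9)


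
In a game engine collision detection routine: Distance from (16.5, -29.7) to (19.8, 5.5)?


dx=3.3, dy=35.2
d^2 = 3.3^2 + 35.2^2 = 1249.93
d = sqrt(1249.93) = 35.3543

35.3543


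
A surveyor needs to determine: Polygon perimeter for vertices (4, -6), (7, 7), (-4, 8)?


Sides: (4, -6)->(7, 7): sqrt(178) = 13.341664, (7, 7)->(-4, 8): sqrt(122) = 11.045361, (-4, 8)->(4, -6): sqrt(260) = 16.124515
Sum = 40.51154
Perimeter = 40.5115

40.5115


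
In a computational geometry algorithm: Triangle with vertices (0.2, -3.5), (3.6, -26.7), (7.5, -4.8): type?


Side lengths squared: AB^2=549.8, BC^2=494.82, CA^2=54.98
Sorted: [54.98, 494.82, 549.8]
By sides: Scalene, By angles: Right

Scalene, Right


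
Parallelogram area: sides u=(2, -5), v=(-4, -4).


|u x v| = |2*(-4) - (-5)*(-4)|
= |(-8) - 20| = 28

28


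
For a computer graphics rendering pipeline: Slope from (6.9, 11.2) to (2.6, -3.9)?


slope = (y2-y1)/(x2-x1) = ((-3.9)-11.2)/(2.6-6.9) = (-15.1)/(-4.3) = 3.5116

3.5116


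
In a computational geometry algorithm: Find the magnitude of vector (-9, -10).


|u| = sqrt((-9)^2 + (-10)^2) = sqrt(181) = 13.4536

13.4536


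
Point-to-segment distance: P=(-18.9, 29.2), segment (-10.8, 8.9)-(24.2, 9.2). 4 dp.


Project P onto AB: t = 0 (clamped to [0,1])
Closest point on segment: (-10.8, 8.9)
Distance: 21.8563

21.8563


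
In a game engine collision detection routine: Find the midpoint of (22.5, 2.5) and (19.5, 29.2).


M = ((22.5+19.5)/2, (2.5+29.2)/2)
= (21, 15.85)

(21, 15.85)


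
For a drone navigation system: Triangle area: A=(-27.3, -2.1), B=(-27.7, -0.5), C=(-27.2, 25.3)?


Area = |x_A(y_B-y_C) + x_B(y_C-y_A) + x_C(y_A-y_B)|/2
= |704.34 + (-758.98) + 43.52|/2
= 11.12/2 = 5.56

5.56


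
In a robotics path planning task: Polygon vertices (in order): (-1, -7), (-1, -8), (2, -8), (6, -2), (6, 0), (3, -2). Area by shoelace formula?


Shoelace sum: ((-1)*(-8) - (-1)*(-7)) + ((-1)*(-8) - 2*(-8)) + (2*(-2) - 6*(-8)) + (6*0 - 6*(-2)) + (6*(-2) - 3*0) + (3*(-7) - (-1)*(-2))
= 46
Area = |46|/2 = 23

23


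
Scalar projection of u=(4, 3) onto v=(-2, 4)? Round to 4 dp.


u.v = 4, |v| = sqrt(20) = 4.4721
Scalar projection = u.v / |v| = 4 / sqrt(20) = 0.8944

0.8944


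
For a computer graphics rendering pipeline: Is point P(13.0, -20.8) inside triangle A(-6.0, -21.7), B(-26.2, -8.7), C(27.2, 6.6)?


Cross products: AB x AP = -265.18, BC x BP = -1245.9, CA x CP = 507.82
All same sign? no

No, outside


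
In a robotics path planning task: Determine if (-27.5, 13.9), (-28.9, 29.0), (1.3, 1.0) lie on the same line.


Cross product: ((-28.9)-(-27.5))*(1-13.9) - (29-13.9)*(1.3-(-27.5))
= -416.82

No, not collinear


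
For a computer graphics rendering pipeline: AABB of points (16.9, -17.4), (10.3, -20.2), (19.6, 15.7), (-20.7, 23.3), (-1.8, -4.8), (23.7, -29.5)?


x range: [-20.7, 23.7]
y range: [-29.5, 23.3]
Bounding box: (-20.7,-29.5) to (23.7,23.3)

(-20.7,-29.5) to (23.7,23.3)


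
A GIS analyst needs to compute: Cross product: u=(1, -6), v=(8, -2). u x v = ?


u x v = u_x*v_y - u_y*v_x = 1*(-2) - (-6)*8
= (-2) - (-48) = 46

46


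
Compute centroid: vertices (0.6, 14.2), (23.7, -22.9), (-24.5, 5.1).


Centroid = ((x_A+x_B+x_C)/3, (y_A+y_B+y_C)/3)
= ((0.6+23.7+(-24.5))/3, (14.2+(-22.9)+5.1)/3)
= (-0.0667, -1.2)

(-0.0667, -1.2)


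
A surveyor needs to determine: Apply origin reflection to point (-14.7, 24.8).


Reflection over origin: (x,y) -> (-x,-y)
(-14.7, 24.8) -> (14.7, -24.8)

(14.7, -24.8)


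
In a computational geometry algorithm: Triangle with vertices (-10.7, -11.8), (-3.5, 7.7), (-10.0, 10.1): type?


Side lengths squared: AB^2=432.09, BC^2=48.01, CA^2=480.1
Sorted: [48.01, 432.09, 480.1]
By sides: Scalene, By angles: Right

Scalene, Right


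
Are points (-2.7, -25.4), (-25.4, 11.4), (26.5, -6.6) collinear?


Cross product: ((-25.4)-(-2.7))*((-6.6)-(-25.4)) - (11.4-(-25.4))*(26.5-(-2.7))
= -1501.32

No, not collinear


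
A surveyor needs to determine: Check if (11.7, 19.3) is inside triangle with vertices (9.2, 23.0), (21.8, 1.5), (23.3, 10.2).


Cross products: AB x AP = 7.13, BC x BP = 114.57, CA x CP = 20.17
All same sign? yes

Yes, inside


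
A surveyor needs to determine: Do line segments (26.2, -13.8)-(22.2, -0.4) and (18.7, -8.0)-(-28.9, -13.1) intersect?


Cross products: d1=314.33, d2=-343.91, d3=77.3, d4=735.54
d1*d2 < 0 and d3*d4 < 0? no

No, they don't intersect


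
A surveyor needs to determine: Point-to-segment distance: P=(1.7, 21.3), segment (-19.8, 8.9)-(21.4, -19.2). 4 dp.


Project P onto AB: t = 0.2161 (clamped to [0,1])
Closest point on segment: (-10.8982, 2.8286)
Distance: 22.3586

22.3586


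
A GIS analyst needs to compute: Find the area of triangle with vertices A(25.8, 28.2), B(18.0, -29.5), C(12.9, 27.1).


Area = |x_A(y_B-y_C) + x_B(y_C-y_A) + x_C(y_A-y_B)|/2
= |(-1460.28) + (-19.8) + 744.33|/2
= 735.75/2 = 367.875

367.875


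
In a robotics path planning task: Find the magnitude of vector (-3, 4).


|u| = sqrt((-3)^2 + 4^2) = sqrt(25) = 5

5


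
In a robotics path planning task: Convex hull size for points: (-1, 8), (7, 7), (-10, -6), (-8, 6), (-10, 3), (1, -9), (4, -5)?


Convex hull vertices (CCW): (-10, -6), (1, -9), (4, -5), (7, 7), (-1, 8), (-8, 6), (-10, 3)
Count = 7

7


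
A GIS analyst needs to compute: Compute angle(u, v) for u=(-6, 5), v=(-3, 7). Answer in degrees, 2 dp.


u.v = 53, |u| = sqrt(61) = 7.8102, |v| = sqrt(58) = 7.6158
cos(theta) = u.v/(|u||v|) = 53/sqrt(3538) = 0.891039
theta = acos(0.891039) = 27 degrees

27 degrees


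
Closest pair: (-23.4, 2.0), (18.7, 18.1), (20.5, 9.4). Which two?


d(P0,P1) = 45.0735, d(P0,P2) = 44.5193, d(P1,P2) = 8.8843
Closest: P1 and P2

Closest pair: (18.7, 18.1) and (20.5, 9.4), distance = 8.8843


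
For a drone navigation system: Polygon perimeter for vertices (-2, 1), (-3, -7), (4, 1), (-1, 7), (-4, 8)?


Sides: (-2, 1)->(-3, -7): sqrt(65) = 8.062258, (-3, -7)->(4, 1): sqrt(113) = 10.630146, (4, 1)->(-1, 7): sqrt(61) = 7.81025, (-1, 7)->(-4, 8): sqrt(10) = 3.162278, (-4, 8)->(-2, 1): sqrt(53) = 7.28011
Sum = 36.945042
Perimeter = 36.945

36.945


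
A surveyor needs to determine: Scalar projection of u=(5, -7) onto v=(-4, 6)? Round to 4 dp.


u.v = -62, |v| = sqrt(52) = 7.2111
Scalar projection = u.v / |v| = -62 / sqrt(52) = -8.5979

-8.5979


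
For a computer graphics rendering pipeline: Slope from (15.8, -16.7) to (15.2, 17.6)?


slope = (y2-y1)/(x2-x1) = (17.6-(-16.7))/(15.2-15.8) = 34.3/(-0.6) = -57.1667

-57.1667


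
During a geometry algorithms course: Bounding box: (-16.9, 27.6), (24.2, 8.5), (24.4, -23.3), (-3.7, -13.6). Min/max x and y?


x range: [-16.9, 24.4]
y range: [-23.3, 27.6]
Bounding box: (-16.9,-23.3) to (24.4,27.6)

(-16.9,-23.3) to (24.4,27.6)


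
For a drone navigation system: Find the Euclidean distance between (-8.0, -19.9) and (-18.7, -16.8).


dx=-10.7, dy=3.1
d^2 = (-10.7)^2 + 3.1^2 = 124.1
d = sqrt(124.1) = 11.14

11.14


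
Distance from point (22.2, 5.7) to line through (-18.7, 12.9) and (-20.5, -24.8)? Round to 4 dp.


|cross product| = 1554.89
|line direction| = sqrt(1424.53) = 37.7429
Distance = 1554.89/sqrt(1424.53) = 41.1968

41.1968


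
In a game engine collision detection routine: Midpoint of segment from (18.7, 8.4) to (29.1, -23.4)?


M = ((18.7+29.1)/2, (8.4+(-23.4))/2)
= (23.9, -7.5)

(23.9, -7.5)


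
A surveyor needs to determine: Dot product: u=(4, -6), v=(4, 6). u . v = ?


u . v = u_x*v_x + u_y*v_y = 4*4 + (-6)*6
= 16 + (-36) = -20

-20


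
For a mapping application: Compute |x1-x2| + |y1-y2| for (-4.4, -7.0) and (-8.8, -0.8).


|(-4.4)-(-8.8)| + |(-7)-(-0.8)| = 4.4 + 6.2 = 10.6

10.6


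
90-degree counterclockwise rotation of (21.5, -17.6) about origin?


90° CCW: (x,y) -> (-y, x)
(21.5,-17.6) -> (17.6, 21.5)

(17.6, 21.5)


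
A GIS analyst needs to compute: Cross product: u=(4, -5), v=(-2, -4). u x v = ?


u x v = u_x*v_y - u_y*v_x = 4*(-4) - (-5)*(-2)
= (-16) - 10 = -26

-26


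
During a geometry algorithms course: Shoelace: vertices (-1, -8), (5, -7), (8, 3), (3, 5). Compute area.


Shoelace sum: ((-1)*(-7) - 5*(-8)) + (5*3 - 8*(-7)) + (8*5 - 3*3) + (3*(-8) - (-1)*5)
= 130
Area = |130|/2 = 65

65


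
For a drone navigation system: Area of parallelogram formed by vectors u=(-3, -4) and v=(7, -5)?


|u x v| = |(-3)*(-5) - (-4)*7|
= |15 - (-28)| = 43

43


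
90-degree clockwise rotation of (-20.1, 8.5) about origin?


90° CW: (x,y) -> (y, -x)
(-20.1,8.5) -> (8.5, 20.1)

(8.5, 20.1)


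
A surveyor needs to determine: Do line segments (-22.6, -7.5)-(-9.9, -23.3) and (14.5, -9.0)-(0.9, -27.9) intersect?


Cross products: d1=-721.59, d2=-266.68, d3=567.13, d4=112.22
d1*d2 < 0 and d3*d4 < 0? no

No, they don't intersect


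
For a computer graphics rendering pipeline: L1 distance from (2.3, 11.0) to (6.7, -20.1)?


|2.3-6.7| + |11-(-20.1)| = 4.4 + 31.1 = 35.5

35.5


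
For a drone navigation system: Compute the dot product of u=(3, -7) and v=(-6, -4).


u . v = u_x*v_x + u_y*v_y = 3*(-6) + (-7)*(-4)
= (-18) + 28 = 10

10


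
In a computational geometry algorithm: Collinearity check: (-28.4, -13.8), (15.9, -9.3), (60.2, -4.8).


Cross product: (15.9-(-28.4))*((-4.8)-(-13.8)) - ((-9.3)-(-13.8))*(60.2-(-28.4))
= 0

Yes, collinear


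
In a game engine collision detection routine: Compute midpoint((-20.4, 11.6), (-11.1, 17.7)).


M = (((-20.4)+(-11.1))/2, (11.6+17.7)/2)
= (-15.75, 14.65)

(-15.75, 14.65)


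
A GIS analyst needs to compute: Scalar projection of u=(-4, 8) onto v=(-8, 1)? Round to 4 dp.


u.v = 40, |v| = sqrt(65) = 8.0623
Scalar projection = u.v / |v| = 40 / sqrt(65) = 4.9614

4.9614


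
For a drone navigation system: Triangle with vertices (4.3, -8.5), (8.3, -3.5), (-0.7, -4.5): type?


Side lengths squared: AB^2=41, BC^2=82, CA^2=41
Sorted: [41, 41, 82]
By sides: Isosceles, By angles: Right

Isosceles, Right


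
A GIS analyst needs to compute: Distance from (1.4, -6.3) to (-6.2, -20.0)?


dx=-7.6, dy=-13.7
d^2 = (-7.6)^2 + (-13.7)^2 = 245.45
d = sqrt(245.45) = 15.6668

15.6668


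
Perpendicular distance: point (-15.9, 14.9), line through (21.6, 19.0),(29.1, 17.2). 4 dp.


|cross product| = 98.25
|line direction| = sqrt(59.49) = 7.713
Distance = 98.25/sqrt(59.49) = 12.7383

12.7383


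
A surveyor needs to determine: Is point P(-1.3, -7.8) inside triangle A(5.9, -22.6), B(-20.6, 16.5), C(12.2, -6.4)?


Cross products: AB x AP = -110.68, BC x BP = -355.07, CA x CP = -209.88
All same sign? yes

Yes, inside


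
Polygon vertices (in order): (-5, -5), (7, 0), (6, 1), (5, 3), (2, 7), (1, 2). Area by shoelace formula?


Shoelace sum: ((-5)*0 - 7*(-5)) + (7*1 - 6*0) + (6*3 - 5*1) + (5*7 - 2*3) + (2*2 - 1*7) + (1*(-5) - (-5)*2)
= 86
Area = |86|/2 = 43

43


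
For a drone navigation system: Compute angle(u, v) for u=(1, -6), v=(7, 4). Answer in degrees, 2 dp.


u.v = -17, |u| = sqrt(37) = 6.0828, |v| = sqrt(65) = 8.0623
cos(theta) = u.v/(|u||v|) = -17/sqrt(2405) = -0.34665
theta = acos(-0.34665) = 110.28 degrees

110.28 degrees


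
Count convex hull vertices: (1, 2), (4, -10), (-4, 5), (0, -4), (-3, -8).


Convex hull vertices (CCW): (-4, 5), (-3, -8), (4, -10), (1, 2)
Count = 4

4


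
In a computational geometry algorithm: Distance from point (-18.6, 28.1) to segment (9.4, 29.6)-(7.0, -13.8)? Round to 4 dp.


Project P onto AB: t = 0.07 (clamped to [0,1])
Closest point on segment: (9.2319, 26.5609)
Distance: 27.8745

27.8745


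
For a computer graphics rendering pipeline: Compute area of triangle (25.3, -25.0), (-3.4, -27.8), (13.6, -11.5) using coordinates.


Area = |x_A(y_B-y_C) + x_B(y_C-y_A) + x_C(y_A-y_B)|/2
= |(-412.39) + (-45.9) + 38.08|/2
= 420.21/2 = 210.105

210.105


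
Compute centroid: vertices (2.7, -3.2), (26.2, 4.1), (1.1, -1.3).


Centroid = ((x_A+x_B+x_C)/3, (y_A+y_B+y_C)/3)
= ((2.7+26.2+1.1)/3, ((-3.2)+4.1+(-1.3))/3)
= (10, -0.1333)

(10, -0.1333)


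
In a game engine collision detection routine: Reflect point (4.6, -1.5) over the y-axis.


Reflection over y-axis: (x,y) -> (-x,y)
(4.6, -1.5) -> (-4.6, -1.5)

(-4.6, -1.5)


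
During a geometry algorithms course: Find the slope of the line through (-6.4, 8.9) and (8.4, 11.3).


slope = (y2-y1)/(x2-x1) = (11.3-8.9)/(8.4-(-6.4)) = 2.4/14.8 = 0.1622

0.1622


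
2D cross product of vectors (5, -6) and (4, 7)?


u x v = u_x*v_y - u_y*v_x = 5*7 - (-6)*4
= 35 - (-24) = 59

59


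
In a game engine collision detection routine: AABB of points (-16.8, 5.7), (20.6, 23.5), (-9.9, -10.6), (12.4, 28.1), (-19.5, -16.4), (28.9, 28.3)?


x range: [-19.5, 28.9]
y range: [-16.4, 28.3]
Bounding box: (-19.5,-16.4) to (28.9,28.3)

(-19.5,-16.4) to (28.9,28.3)


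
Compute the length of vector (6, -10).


|u| = sqrt(6^2 + (-10)^2) = sqrt(136) = 11.6619

11.6619


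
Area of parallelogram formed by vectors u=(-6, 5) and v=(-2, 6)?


|u x v| = |(-6)*6 - 5*(-2)|
= |(-36) - (-10)| = 26

26


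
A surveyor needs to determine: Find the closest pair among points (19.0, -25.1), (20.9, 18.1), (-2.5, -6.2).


d(P0,P1) = 43.2418, d(P0,P2) = 28.6262, d(P1,P2) = 33.735
Closest: P0 and P2

Closest pair: (19.0, -25.1) and (-2.5, -6.2), distance = 28.6262


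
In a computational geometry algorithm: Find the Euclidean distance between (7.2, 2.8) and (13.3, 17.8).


dx=6.1, dy=15
d^2 = 6.1^2 + 15^2 = 262.21
d = sqrt(262.21) = 16.1929

16.1929


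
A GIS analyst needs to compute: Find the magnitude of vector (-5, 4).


|u| = sqrt((-5)^2 + 4^2) = sqrt(41) = 6.4031

6.4031


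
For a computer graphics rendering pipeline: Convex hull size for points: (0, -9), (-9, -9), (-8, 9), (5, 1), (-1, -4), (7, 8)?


Convex hull vertices (CCW): (-9, -9), (0, -9), (5, 1), (7, 8), (-8, 9)
Count = 5

5


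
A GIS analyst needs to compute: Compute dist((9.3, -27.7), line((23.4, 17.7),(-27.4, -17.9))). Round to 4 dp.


|cross product| = 1804.36
|line direction| = sqrt(3848) = 62.0322
Distance = 1804.36/sqrt(3848) = 29.0875

29.0875


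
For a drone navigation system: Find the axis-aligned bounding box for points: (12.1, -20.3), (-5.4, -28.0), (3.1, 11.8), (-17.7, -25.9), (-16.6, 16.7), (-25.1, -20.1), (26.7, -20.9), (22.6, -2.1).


x range: [-25.1, 26.7]
y range: [-28, 16.7]
Bounding box: (-25.1,-28) to (26.7,16.7)

(-25.1,-28) to (26.7,16.7)


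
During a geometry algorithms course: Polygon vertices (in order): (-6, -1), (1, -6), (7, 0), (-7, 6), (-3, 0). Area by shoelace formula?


Shoelace sum: ((-6)*(-6) - 1*(-1)) + (1*0 - 7*(-6)) + (7*6 - (-7)*0) + ((-7)*0 - (-3)*6) + ((-3)*(-1) - (-6)*0)
= 142
Area = |142|/2 = 71

71


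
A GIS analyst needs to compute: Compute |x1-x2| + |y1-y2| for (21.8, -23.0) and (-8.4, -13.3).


|21.8-(-8.4)| + |(-23)-(-13.3)| = 30.2 + 9.7 = 39.9

39.9


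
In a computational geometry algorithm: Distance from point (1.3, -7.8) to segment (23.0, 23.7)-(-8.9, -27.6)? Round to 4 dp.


Project P onto AB: t = 0.6325 (clamped to [0,1])
Closest point on segment: (2.8233, -8.7472)
Distance: 1.7938

1.7938


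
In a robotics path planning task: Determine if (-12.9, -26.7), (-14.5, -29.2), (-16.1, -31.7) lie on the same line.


Cross product: ((-14.5)-(-12.9))*((-31.7)-(-26.7)) - ((-29.2)-(-26.7))*((-16.1)-(-12.9))
= 0

Yes, collinear


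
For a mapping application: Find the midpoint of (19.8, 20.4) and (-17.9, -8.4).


M = ((19.8+(-17.9))/2, (20.4+(-8.4))/2)
= (0.95, 6)

(0.95, 6)


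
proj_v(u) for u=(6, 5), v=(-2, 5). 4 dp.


u.v = 13, |v| = sqrt(29) = 5.3852
Scalar projection = u.v / |v| = 13 / sqrt(29) = 2.414

2.414


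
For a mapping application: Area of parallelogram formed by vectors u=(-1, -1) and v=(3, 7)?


|u x v| = |(-1)*7 - (-1)*3|
= |(-7) - (-3)| = 4

4


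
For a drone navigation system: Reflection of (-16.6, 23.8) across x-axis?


Reflection over x-axis: (x,y) -> (x,-y)
(-16.6, 23.8) -> (-16.6, -23.8)

(-16.6, -23.8)


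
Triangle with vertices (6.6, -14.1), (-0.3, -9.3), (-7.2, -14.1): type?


Side lengths squared: AB^2=70.65, BC^2=70.65, CA^2=190.44
Sorted: [70.65, 70.65, 190.44]
By sides: Isosceles, By angles: Obtuse

Isosceles, Obtuse


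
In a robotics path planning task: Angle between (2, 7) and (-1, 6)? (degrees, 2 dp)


u.v = 40, |u| = sqrt(53) = 7.2801, |v| = sqrt(37) = 6.0828
cos(theta) = u.v/(|u||v|) = 40/sqrt(1961) = 0.903278
theta = acos(0.903278) = 25.41 degrees

25.41 degrees


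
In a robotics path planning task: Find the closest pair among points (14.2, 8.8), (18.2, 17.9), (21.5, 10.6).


d(P0,P1) = 9.9403, d(P0,P2) = 7.5186, d(P1,P2) = 8.0112
Closest: P0 and P2

Closest pair: (14.2, 8.8) and (21.5, 10.6), distance = 7.5186


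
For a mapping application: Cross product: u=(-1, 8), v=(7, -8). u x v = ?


u x v = u_x*v_y - u_y*v_x = (-1)*(-8) - 8*7
= 8 - 56 = -48

-48


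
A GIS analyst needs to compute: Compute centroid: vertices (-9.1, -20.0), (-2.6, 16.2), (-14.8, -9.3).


Centroid = ((x_A+x_B+x_C)/3, (y_A+y_B+y_C)/3)
= (((-9.1)+(-2.6)+(-14.8))/3, ((-20)+16.2+(-9.3))/3)
= (-8.8333, -4.3667)

(-8.8333, -4.3667)


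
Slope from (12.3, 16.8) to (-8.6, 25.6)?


slope = (y2-y1)/(x2-x1) = (25.6-16.8)/((-8.6)-12.3) = 8.8/(-20.9) = -0.4211

-0.4211


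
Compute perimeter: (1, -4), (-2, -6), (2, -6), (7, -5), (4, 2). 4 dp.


Sides: (1, -4)->(-2, -6): sqrt(13) = 3.605551, (-2, -6)->(2, -6): sqrt(16) = 4, (2, -6)->(7, -5): sqrt(26) = 5.09902, (7, -5)->(4, 2): sqrt(58) = 7.615773, (4, 2)->(1, -4): sqrt(45) = 6.708204
Sum = 27.028548
Perimeter = 27.0285

27.0285


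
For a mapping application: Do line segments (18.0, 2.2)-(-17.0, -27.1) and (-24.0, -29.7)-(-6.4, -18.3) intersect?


Cross products: d1=82.64, d2=-34.04, d3=-114.1, d4=2.58
d1*d2 < 0 and d3*d4 < 0? yes

Yes, they intersect


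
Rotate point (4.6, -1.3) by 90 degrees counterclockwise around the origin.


90° CCW: (x,y) -> (-y, x)
(4.6,-1.3) -> (1.3, 4.6)

(1.3, 4.6)


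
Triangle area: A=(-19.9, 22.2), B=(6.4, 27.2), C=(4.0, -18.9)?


Area = |x_A(y_B-y_C) + x_B(y_C-y_A) + x_C(y_A-y_B)|/2
= |(-917.39) + (-263.04) + (-20)|/2
= 1200.43/2 = 600.215

600.215


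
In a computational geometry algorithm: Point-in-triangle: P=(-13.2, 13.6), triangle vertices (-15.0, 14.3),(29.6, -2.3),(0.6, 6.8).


Cross products: AB x AP = -1.34, BC x BP = -71.62, CA x CP = -2.58
All same sign? yes

Yes, inside


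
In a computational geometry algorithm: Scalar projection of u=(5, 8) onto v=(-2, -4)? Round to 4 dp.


u.v = -42, |v| = sqrt(20) = 4.4721
Scalar projection = u.v / |v| = -42 / sqrt(20) = -9.3915

-9.3915


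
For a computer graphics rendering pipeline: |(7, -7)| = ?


|u| = sqrt(7^2 + (-7)^2) = sqrt(98) = 9.8995

9.8995


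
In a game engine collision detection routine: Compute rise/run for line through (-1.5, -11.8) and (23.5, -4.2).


slope = (y2-y1)/(x2-x1) = ((-4.2)-(-11.8))/(23.5-(-1.5)) = 7.6/25 = 0.304

0.304


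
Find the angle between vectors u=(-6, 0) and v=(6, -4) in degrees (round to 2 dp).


u.v = -36, |u| = sqrt(36) = 6, |v| = sqrt(52) = 7.2111
cos(theta) = u.v/(|u||v|) = -36/sqrt(1872) = -0.83205
theta = acos(-0.83205) = 146.31 degrees

146.31 degrees


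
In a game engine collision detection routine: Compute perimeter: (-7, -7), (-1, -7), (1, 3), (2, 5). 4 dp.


Sides: (-7, -7)->(-1, -7): sqrt(36) = 6, (-1, -7)->(1, 3): sqrt(104) = 10.198039, (1, 3)->(2, 5): sqrt(5) = 2.236068, (2, 5)->(-7, -7): sqrt(225) = 15
Sum = 33.434107
Perimeter = 33.4341

33.4341


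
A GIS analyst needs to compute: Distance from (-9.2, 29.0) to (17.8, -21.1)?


dx=27, dy=-50.1
d^2 = 27^2 + (-50.1)^2 = 3239.01
d = sqrt(3239.01) = 56.9123

56.9123


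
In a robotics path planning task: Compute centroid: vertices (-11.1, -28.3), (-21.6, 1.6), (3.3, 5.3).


Centroid = ((x_A+x_B+x_C)/3, (y_A+y_B+y_C)/3)
= (((-11.1)+(-21.6)+3.3)/3, ((-28.3)+1.6+5.3)/3)
= (-9.8, -7.1333)

(-9.8, -7.1333)


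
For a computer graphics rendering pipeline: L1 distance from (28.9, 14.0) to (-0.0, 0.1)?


|28.9-0| + |14-0.1| = 28.9 + 13.9 = 42.8

42.8


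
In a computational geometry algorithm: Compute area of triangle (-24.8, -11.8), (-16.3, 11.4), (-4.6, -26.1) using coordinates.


Area = |x_A(y_B-y_C) + x_B(y_C-y_A) + x_C(y_A-y_B)|/2
= |(-930) + 233.09 + 106.72|/2
= 590.19/2 = 295.095

295.095


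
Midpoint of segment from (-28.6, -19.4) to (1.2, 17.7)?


M = (((-28.6)+1.2)/2, ((-19.4)+17.7)/2)
= (-13.7, -0.85)

(-13.7, -0.85)


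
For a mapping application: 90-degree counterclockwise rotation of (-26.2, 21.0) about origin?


90° CCW: (x,y) -> (-y, x)
(-26.2,21) -> (-21, -26.2)

(-21, -26.2)


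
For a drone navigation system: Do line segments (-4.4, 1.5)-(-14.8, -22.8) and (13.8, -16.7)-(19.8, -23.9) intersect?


Cross products: d1=-21.84, d2=-242.52, d3=631.54, d4=852.22
d1*d2 < 0 and d3*d4 < 0? no

No, they don't intersect


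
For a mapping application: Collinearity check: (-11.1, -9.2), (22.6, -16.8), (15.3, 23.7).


Cross product: (22.6-(-11.1))*(23.7-(-9.2)) - ((-16.8)-(-9.2))*(15.3-(-11.1))
= 1309.37

No, not collinear


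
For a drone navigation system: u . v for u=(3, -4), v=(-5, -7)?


u . v = u_x*v_x + u_y*v_y = 3*(-5) + (-4)*(-7)
= (-15) + 28 = 13

13


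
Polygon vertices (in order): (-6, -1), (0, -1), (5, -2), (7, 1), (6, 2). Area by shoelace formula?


Shoelace sum: ((-6)*(-1) - 0*(-1)) + (0*(-2) - 5*(-1)) + (5*1 - 7*(-2)) + (7*2 - 6*1) + (6*(-1) - (-6)*2)
= 44
Area = |44|/2 = 22

22


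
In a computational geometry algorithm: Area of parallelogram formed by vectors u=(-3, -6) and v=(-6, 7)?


|u x v| = |(-3)*7 - (-6)*(-6)|
= |(-21) - 36| = 57

57


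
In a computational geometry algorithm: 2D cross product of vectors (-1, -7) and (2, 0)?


u x v = u_x*v_y - u_y*v_x = (-1)*0 - (-7)*2
= 0 - (-14) = 14

14


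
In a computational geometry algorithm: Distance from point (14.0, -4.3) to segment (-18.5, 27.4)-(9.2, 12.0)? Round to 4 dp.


Project P onto AB: t = 1 (clamped to [0,1])
Closest point on segment: (9.2, 12)
Distance: 16.9921

16.9921


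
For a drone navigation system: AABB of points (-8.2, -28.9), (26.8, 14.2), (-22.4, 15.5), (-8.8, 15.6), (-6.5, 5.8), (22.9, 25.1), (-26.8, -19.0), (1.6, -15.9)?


x range: [-26.8, 26.8]
y range: [-28.9, 25.1]
Bounding box: (-26.8,-28.9) to (26.8,25.1)

(-26.8,-28.9) to (26.8,25.1)


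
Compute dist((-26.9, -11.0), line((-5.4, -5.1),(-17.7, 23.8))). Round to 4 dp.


|cross product| = 693.92
|line direction| = sqrt(986.5) = 31.4086
Distance = 693.92/sqrt(986.5) = 22.0933

22.0933


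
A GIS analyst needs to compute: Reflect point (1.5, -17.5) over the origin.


Reflection over origin: (x,y) -> (-x,-y)
(1.5, -17.5) -> (-1.5, 17.5)

(-1.5, 17.5)


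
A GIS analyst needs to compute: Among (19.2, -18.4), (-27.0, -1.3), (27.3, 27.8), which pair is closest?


d(P0,P1) = 49.2631, d(P0,P2) = 46.9047, d(P1,P2) = 61.606
Closest: P0 and P2

Closest pair: (19.2, -18.4) and (27.3, 27.8), distance = 46.9047


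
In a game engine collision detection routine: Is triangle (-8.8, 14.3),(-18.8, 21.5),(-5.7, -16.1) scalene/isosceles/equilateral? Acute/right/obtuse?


Side lengths squared: AB^2=151.84, BC^2=1585.37, CA^2=933.77
Sorted: [151.84, 933.77, 1585.37]
By sides: Scalene, By angles: Obtuse

Scalene, Obtuse


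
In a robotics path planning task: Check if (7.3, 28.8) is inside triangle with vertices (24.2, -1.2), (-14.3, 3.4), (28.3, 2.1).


Cross products: AB x AP = -1077.26, BC x BP = 1110.12, CA x CP = -178.77
All same sign? no

No, outside


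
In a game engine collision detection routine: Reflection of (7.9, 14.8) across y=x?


Reflection over y=x: (x,y) -> (y,x)
(7.9, 14.8) -> (14.8, 7.9)

(14.8, 7.9)


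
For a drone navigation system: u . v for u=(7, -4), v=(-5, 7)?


u . v = u_x*v_x + u_y*v_y = 7*(-5) + (-4)*7
= (-35) + (-28) = -63

-63


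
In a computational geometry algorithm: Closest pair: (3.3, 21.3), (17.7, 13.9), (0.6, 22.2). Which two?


d(P0,P1) = 16.1901, d(P0,P2) = 2.846, d(P1,P2) = 19.0079
Closest: P0 and P2

Closest pair: (3.3, 21.3) and (0.6, 22.2), distance = 2.846
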